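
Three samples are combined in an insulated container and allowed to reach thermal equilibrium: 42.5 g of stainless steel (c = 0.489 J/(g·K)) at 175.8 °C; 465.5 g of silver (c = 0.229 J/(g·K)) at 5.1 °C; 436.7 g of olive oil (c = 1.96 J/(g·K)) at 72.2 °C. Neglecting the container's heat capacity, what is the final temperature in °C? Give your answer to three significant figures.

Σ mᵢcᵢ(T − Tᵢ) = 0  ⇒  T = Σ mᵢcᵢTᵢ / Σ mᵢcᵢ
Σ mᵢcᵢ = 42.5×0.489 + 465.5×0.229 + 436.7×1.96 = 983.3140
Σ mᵢcᵢTᵢ = 20.7825×175.8 + 106.5995×5.1 + 855.932×72.2 = 65996
T = 65996 / 983.3140 = 67.12 °C

T_f = 67.1 °C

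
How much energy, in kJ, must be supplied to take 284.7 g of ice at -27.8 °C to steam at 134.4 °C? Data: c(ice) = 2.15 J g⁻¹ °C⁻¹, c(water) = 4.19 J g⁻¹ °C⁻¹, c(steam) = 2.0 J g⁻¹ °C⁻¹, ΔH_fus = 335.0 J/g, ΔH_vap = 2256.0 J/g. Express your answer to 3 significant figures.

q1 (heat ice -27.8→0.0 °C): 284.7 × 2.15 × 27.8 = 17017 J
q2 (melt at 0 °C): 284.7 × 335.0 = 95375 J
q3 (heat water 0.0→100.0 °C): 284.7 × 4.19 × 100.0 = 119289 J
q4 (vaporize at 100 °C): 284.7 × 2256.0 = 642283 J
q5 (heat steam 100.0→134.4 °C): 284.7 × 2.0 × 34.4 = 19587 J
Total: 17017 + 95375 + 119289 + 642283 + 19587 = 893551 J = 894 kJ

q = 894 kJ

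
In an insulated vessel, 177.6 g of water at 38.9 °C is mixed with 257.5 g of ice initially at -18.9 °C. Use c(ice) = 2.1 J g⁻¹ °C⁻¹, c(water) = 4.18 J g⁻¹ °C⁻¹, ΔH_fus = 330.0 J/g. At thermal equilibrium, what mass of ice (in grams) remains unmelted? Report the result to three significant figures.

m_ice remaining = 201 g

Heat to warm all ice to 0 °C: 257.5×2.1×18.9 = 10220 J
Heat released by water cooling to 0 °C: 177.6×4.18×38.9 = 28878 J
28878 J < 10220 + 257.5×330.0 = 95195 J, so not all ice melts; final T = 0 °C.
Heat left for melting: 28878 − 10220 = 18658 J
Mass melted = 18658 / 330.0 = 56.54 g
Ice remaining = 257.5 − 56.54 = 200.96 g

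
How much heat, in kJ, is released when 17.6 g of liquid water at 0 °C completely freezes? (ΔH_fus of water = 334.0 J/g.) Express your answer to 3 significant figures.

q = 5.88 kJ

q = m × ΔH_fus = 17.6 × 334.0 = 5878 J = 5.88 kJ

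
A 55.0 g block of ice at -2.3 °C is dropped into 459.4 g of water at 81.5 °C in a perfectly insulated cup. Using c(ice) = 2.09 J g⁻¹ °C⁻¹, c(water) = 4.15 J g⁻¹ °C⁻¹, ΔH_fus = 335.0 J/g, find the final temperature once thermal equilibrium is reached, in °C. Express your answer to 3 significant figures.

T_f = 64.0 °C

Heat to bring ice to 0 °C and melt it: q₁ = 55.0×2.09×2.3 + 55.0×335.0 = 18689 J
Heat the water can supply cooling to 0 °C: 459.4×4.15×81.5 = 155381 J > q₁, so all ice melts.
Energy balance: 459.4×4.15×(81.5 − T) = 18689 + 55.0×4.15×(T − 0)
1906.51(81.5 − T) = 18689 + 228.25 T
155381 − 18689 = 2134.76 T
T = 136692 / 2134.76 = 64.03 °C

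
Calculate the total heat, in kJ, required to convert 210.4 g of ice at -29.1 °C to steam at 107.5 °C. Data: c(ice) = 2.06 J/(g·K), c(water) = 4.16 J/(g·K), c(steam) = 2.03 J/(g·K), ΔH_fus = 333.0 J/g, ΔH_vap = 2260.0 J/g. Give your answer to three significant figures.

q1 (heat ice -29.1→0.0 °C): 210.4 × 2.06 × 29.1 = 12613 J
q2 (melt at 0 °C): 210.4 × 333.0 = 70063 J
q3 (heat water 0.0→100.0 °C): 210.4 × 4.16 × 100.0 = 87526 J
q4 (vaporize at 100 °C): 210.4 × 2260.0 = 475504 J
q5 (heat steam 100.0→107.5 °C): 210.4 × 2.03 × 7.5 = 3203 J
Total: 12613 + 70063 + 87526 + 475504 + 3203 = 648909 J = 649 kJ

q = 649 kJ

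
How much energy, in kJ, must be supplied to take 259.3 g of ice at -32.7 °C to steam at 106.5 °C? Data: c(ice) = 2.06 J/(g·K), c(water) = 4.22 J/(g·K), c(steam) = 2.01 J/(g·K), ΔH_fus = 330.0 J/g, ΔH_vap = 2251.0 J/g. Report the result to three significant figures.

q = 800 kJ

q1 (heat ice -32.7→0.0 °C): 259.3 × 2.06 × 32.7 = 17467 J
q2 (melt at 0 °C): 259.3 × 330.0 = 85569 J
q3 (heat water 0.0→100.0 °C): 259.3 × 4.22 × 100.0 = 109425 J
q4 (vaporize at 100 °C): 259.3 × 2251.0 = 583684 J
q5 (heat steam 100.0→106.5 °C): 259.3 × 2.01 × 6.5 = 3388 J
Total: 17467 + 85569 + 109425 + 583684 + 3388 = 799533 J = 800 kJ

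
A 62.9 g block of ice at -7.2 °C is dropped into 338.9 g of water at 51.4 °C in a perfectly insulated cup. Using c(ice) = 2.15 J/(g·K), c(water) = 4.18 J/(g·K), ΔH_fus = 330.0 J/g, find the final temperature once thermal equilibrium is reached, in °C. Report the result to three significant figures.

Heat to bring ice to 0 °C and melt it: q₁ = 62.9×2.15×7.2 + 62.9×330.0 = 21731 J
Heat the water can supply cooling to 0 °C: 338.9×4.18×51.4 = 72813.3 J > q₁, so all ice melts.
Energy balance: 338.9×4.18×(51.4 − T) = 21731 + 62.9×4.18×(T − 0)
1416.602(51.4 − T) = 21731 + 262.922 T
72813.3 − 21731 = 1679.524 T
T = 51082.3 / 1679.524 = 30.41 °C

T_f = 30.4 °C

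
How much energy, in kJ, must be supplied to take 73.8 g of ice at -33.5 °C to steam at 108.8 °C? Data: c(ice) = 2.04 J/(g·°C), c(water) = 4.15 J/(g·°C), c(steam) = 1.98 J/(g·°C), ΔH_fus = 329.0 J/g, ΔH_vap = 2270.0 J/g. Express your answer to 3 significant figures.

q = 229 kJ

q1 (heat ice -33.5→0.0 °C): 73.8 × 2.04 × 33.5 = 5043 J
q2 (melt at 0 °C): 73.8 × 329.0 = 24280 J
q3 (heat water 0.0→100.0 °C): 73.8 × 4.15 × 100.0 = 30627 J
q4 (vaporize at 100 °C): 73.8 × 2270.0 = 167526 J
q5 (heat steam 100.0→108.8 °C): 73.8 × 1.98 × 8.8 = 1286 J
Total: 5043 + 24280 + 30627 + 167526 + 1286 = 228762 J = 229 kJ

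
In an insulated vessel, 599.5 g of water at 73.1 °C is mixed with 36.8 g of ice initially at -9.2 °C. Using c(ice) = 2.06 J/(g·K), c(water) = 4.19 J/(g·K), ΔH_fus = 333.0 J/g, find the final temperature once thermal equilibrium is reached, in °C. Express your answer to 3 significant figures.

T_f = 64.0 °C

Heat to bring ice to 0 °C and melt it: q₁ = 36.8×2.06×9.2 + 36.8×333.0 = 12952 J
Heat the water can supply cooling to 0 °C: 599.5×4.19×73.1 = 183620 J > q₁, so all ice melts.
Energy balance: 599.5×4.19×(73.1 − T) = 12952 + 36.8×4.19×(T − 0)
2511.905(73.1 − T) = 12952 + 154.192 T
183620 − 12952 = 2666.097 T
T = 170668 / 2666.097 = 64.01 °C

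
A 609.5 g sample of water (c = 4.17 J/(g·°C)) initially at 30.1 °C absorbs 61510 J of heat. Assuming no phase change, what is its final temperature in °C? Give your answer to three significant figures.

ΔT = q / (m c) = 61510 / (609.5 × 4.17) = 24.20 °C
T_f = 30.1 + 24.20 = 54.30 °C

T_f = 54.3 °C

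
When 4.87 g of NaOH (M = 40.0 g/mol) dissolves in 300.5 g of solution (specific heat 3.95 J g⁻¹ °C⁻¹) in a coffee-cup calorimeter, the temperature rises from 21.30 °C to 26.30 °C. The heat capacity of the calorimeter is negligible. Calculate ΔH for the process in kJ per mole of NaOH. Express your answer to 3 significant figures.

|ΔT| = |26.30 − 21.30| = 5.00 °C
|q_surr| = (300.5 × 3.95) × 5.00 = 1186.975 × 5.00 = 5935 J
n(NaOH) = 4.87 / 40.0 = 0.1218 mol
Temperature rose, so q_rxn = −|q_surr| = -5.935 kJ
ΔH = q_rxn / n = -48.73 kJ/mol

ΔH = -48.7 kJ/mol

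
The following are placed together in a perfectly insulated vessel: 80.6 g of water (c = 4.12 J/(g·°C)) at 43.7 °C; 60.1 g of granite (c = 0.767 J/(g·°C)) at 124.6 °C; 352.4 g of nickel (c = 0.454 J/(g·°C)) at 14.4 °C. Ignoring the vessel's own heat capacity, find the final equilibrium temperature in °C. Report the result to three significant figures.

Σ mᵢcᵢ(T − Tᵢ) = 0  ⇒  T = Σ mᵢcᵢTᵢ / Σ mᵢcᵢ
Σ mᵢcᵢ = 80.6×4.12 + 60.1×0.767 + 352.4×0.454 = 538.1583
Σ mᵢcᵢTᵢ = 332.072×43.7 + 46.0967×124.6 + 159.9896×14.4 = 22559
T = 22559 / 538.1583 = 41.92 °C

T_f = 41.9 °C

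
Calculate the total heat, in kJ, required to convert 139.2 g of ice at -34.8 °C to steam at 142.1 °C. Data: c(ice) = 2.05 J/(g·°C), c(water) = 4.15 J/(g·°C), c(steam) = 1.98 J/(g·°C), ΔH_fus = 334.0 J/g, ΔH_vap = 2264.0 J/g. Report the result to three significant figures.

q1 (heat ice -34.8→0.0 °C): 139.2 × 2.05 × 34.8 = 9931 J
q2 (melt at 0 °C): 139.2 × 334.0 = 46493 J
q3 (heat water 0.0→100.0 °C): 139.2 × 4.15 × 100.0 = 57768 J
q4 (vaporize at 100 °C): 139.2 × 2264.0 = 315149 J
q5 (heat steam 100.0→142.1 °C): 139.2 × 1.98 × 42.1 = 11603 J
Total: 9931 + 46493 + 57768 + 315149 + 11603 = 440944 J = 441 kJ

q = 441 kJ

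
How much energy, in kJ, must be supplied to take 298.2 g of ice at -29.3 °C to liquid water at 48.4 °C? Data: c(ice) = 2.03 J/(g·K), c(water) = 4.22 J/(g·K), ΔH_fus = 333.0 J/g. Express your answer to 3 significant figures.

q1 (heat ice -29.3→0.0 °C): 298.2 × 2.03 × 29.3 = 17737 J
q2 (melt at 0 °C): 298.2 × 333.0 = 99301 J
q3 (heat water 0.0→48.4 °C): 298.2 × 4.22 × 48.4 = 60907 J
Total: 17737 + 99301 + 60907 = 177945 J = 178 kJ

q = 178 kJ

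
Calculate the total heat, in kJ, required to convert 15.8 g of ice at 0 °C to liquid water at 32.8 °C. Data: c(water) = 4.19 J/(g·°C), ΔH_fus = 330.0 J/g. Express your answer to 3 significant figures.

q = 7.39 kJ

q1 (melt at 0 °C): 15.8 × 330.0 = 5214 J
q2 (heat water 0.0→32.8 °C): 15.8 × 4.19 × 32.8 = 2171 J
Total: 5214 + 2171 = 7385 J = 7.39 kJ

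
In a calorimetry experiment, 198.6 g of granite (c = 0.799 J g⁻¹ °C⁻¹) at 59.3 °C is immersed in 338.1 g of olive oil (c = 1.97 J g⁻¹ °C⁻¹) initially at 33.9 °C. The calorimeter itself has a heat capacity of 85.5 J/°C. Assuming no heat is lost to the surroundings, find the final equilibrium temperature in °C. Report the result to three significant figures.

Heat lost by granite = heat gained by olive oil + calorimeter.
(198.6)(0.799)(59.3 − T) = [(338.1)(1.97) + 85.5](T − 33.9)
158.6814 (59.3 − T) = 751.557 (T − 33.9)
9409.8 − 158.6814 T = 751.557 T − 25478
34887.8 = 910.2384 T
T = 38.33 °C

T_f = 38.3 °C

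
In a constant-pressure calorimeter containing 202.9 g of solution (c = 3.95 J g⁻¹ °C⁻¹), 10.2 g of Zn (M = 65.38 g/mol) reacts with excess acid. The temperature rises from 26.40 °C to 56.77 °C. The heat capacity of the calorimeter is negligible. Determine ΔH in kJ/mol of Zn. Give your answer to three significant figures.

|ΔT| = |56.77 − 26.40| = 30.37 °C
|q_surr| = (202.9 × 3.95) × 30.37 = 801.455 × 30.37 = 24340 J
n(Zn) = 10.2 / 65.38 = 0.1560 mol
Temperature rose, so q_rxn = −|q_surr| = -24.34 kJ
ΔH = q_rxn / n = -156.0 kJ/mol

ΔH = -156 kJ/mol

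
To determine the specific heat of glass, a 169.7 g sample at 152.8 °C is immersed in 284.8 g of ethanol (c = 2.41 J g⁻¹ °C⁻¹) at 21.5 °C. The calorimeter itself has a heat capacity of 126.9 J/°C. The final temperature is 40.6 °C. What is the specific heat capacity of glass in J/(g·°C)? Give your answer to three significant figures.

q_gained = (284.8 × 2.41 + 126.9) × (40.6 − 21.5) = 15530 J
q_lost = 169.7 × c × (152.8 − 40.6) = 19040.34 c
Set equal: c = 15530 / 19040.34 = 0.816 J/(g·°C)

c = 0.816 J/(g·°C)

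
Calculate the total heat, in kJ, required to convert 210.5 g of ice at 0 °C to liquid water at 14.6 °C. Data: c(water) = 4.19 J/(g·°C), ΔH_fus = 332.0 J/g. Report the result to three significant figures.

q1 (melt at 0 °C): 210.5 × 332.0 = 69886 J
q2 (heat water 0.0→14.6 °C): 210.5 × 4.19 × 14.6 = 12877 J
Total: 69886 + 12877 = 82763 J = 82.8 kJ

q = 82.8 kJ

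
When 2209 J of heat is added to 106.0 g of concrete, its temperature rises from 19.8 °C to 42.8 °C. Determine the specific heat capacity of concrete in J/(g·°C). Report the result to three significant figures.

c = q / (m ΔT) = 2209 / (106.0 × 23.0)
c = 2209 / 2438 = 0.906 J/(g·°C)

c = 0.906 J/(g·°C)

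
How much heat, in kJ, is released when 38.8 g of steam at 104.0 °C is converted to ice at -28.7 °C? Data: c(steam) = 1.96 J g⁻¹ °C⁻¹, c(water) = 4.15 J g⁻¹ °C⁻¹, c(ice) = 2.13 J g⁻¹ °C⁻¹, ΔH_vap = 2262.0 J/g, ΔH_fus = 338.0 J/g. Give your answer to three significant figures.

q1 (cool steam 104.0→100 °C): 38.8 × 1.96 × 4.0 = 304 J
q2 (condense at 100 °C): 38.8 × 2262.0 = 87766 J
q3 (cool water 100→0 °C): 38.8 × 4.15 × 100.0 = 16102 J
q4 (freeze at 0 °C): 38.8 × 338.0 = 13114 J
q5 (cool ice 0→-28.7 °C): 38.8 × 2.13 × 28.7 = 2372 J
Total: 304 + 87766 + 16102 + 13114 + 2372 = 119658 J = 120 kJ

q = 120 kJ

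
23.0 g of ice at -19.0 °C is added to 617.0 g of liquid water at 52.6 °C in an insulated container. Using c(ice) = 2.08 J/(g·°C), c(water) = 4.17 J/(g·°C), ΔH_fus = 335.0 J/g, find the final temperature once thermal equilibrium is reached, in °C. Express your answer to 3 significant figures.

T_f = 47.5 °C

Heat to bring ice to 0 °C and melt it: q₁ = 23.0×2.08×19.0 + 23.0×335.0 = 8614.0 J
Heat the water can supply cooling to 0 °C: 617.0×4.17×52.6 = 135334 J > q₁, so all ice melts.
Energy balance: 617.0×4.17×(52.6 − T) = 8614.0 + 23.0×4.17×(T − 0)
2572.89(52.6 − T) = 8614.0 + 95.91 T
135334 − 8614.0 = 2668.80 T
T = 126720.0 / 2668.80 = 47.48 °C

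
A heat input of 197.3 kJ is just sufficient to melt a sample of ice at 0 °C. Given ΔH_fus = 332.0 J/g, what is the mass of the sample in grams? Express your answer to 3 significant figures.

m = q / ΔH_fus = 197300 J / 332.0 J/g = 594 g

m = 594 g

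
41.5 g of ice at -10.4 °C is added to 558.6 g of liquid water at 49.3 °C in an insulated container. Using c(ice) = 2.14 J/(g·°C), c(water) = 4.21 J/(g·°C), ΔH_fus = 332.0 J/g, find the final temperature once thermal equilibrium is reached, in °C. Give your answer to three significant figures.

Heat to bring ice to 0 °C and melt it: q₁ = 41.5×2.14×10.4 + 41.5×332.0 = 14702 J
Heat the water can supply cooling to 0 °C: 558.6×4.21×49.3 = 115939 J > q₁, so all ice melts.
Energy balance: 558.6×4.21×(49.3 − T) = 14702 + 41.5×4.21×(T − 0)
2351.706(49.3 − T) = 14702 + 174.715 T
115939 − 14702 = 2526.421 T
T = 101237 / 2526.421 = 40.07 °C

T_f = 40.1 °C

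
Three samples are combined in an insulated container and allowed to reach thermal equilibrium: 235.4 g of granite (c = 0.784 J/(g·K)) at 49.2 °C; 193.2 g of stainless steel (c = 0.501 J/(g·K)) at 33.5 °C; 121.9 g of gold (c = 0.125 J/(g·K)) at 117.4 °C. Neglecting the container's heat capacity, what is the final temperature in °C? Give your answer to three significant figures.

T_f = 47.6 °C

Σ mᵢcᵢ(T − Tᵢ) = 0  ⇒  T = Σ mᵢcᵢTᵢ / Σ mᵢcᵢ
Σ mᵢcᵢ = 235.4×0.784 + 193.2×0.501 + 121.9×0.125 = 296.5843
Σ mᵢcᵢTᵢ = 184.5536×49.2 + 96.7932×33.5 + 15.2375×117.4 = 14111
T = 14111 / 296.5843 = 47.58 °C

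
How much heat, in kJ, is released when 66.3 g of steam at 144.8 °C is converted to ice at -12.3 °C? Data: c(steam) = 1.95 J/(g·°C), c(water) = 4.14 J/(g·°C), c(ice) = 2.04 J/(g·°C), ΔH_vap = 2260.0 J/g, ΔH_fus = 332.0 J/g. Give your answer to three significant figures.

q1 (cool steam 144.8→100 °C): 66.3 × 1.95 × 44.8 = 5792 J
q2 (condense at 100 °C): 66.3 × 2260.0 = 149838 J
q3 (cool water 100→0 °C): 66.3 × 4.14 × 100.0 = 27448 J
q4 (freeze at 0 °C): 66.3 × 332.0 = 22012 J
q5 (cool ice 0→-12.3 °C): 66.3 × 2.04 × 12.3 = 1664 J
Total: 5792 + 149838 + 27448 + 22012 + 1664 = 206754 J = 207 kJ

q = 207 kJ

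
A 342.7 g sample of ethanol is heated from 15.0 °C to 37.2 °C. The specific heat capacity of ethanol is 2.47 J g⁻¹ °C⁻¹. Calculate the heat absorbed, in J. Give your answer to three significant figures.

q = m c ΔT = 342.7 × 2.47 × (37.2 − 15.0)
q = 342.7 × 2.47 × 22.2 = 18790 J

q = 18800 J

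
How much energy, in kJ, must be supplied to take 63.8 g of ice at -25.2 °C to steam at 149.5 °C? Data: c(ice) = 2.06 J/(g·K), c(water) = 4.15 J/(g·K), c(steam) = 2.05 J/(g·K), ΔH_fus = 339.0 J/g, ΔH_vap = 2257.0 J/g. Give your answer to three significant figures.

q1 (heat ice -25.2→0.0 °C): 63.8 × 2.06 × 25.2 = 3312 J
q2 (melt at 0 °C): 63.8 × 339.0 = 21628 J
q3 (heat water 0.0→100.0 °C): 63.8 × 4.15 × 100.0 = 26477 J
q4 (vaporize at 100 °C): 63.8 × 2257.0 = 143997 J
q5 (heat steam 100.0→149.5 °C): 63.8 × 2.05 × 49.5 = 6474 J
Total: 3312 + 21628 + 26477 + 143997 + 6474 = 201888 J = 202 kJ

q = 202 kJ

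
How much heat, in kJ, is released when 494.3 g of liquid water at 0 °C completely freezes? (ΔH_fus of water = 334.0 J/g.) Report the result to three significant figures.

q = m × ΔH_fus = 494.3 × 334.0 = 165100 J = 165 kJ

q = 165 kJ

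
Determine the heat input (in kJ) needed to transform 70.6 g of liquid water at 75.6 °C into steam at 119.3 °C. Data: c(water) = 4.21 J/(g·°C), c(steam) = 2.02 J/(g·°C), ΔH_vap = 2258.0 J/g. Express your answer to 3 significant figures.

q1 (heat water 75.6→100.0 °C): 70.6 × 4.21 × 24.4 = 7252 J
q2 (vaporize at 100 °C): 70.6 × 2258.0 = 159415 J
q3 (heat steam 100.0→119.3 °C): 70.6 × 2.02 × 19.3 = 2752 J
Total: 7252 + 159415 + 2752 = 169419 J = 169 kJ

q = 169 kJ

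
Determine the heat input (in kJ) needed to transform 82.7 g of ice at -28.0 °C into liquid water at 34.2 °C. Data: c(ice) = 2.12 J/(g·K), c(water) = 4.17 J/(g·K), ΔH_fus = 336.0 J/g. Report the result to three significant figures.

q1 (heat ice -28.0→0.0 °C): 82.7 × 2.12 × 28.0 = 4909 J
q2 (melt at 0 °C): 82.7 × 336.0 = 27787 J
q3 (heat water 0.0→34.2 °C): 82.7 × 4.17 × 34.2 = 11794 J
Total: 4909 + 27787 + 11794 = 44490 J = 44.5 kJ

q = 44.5 kJ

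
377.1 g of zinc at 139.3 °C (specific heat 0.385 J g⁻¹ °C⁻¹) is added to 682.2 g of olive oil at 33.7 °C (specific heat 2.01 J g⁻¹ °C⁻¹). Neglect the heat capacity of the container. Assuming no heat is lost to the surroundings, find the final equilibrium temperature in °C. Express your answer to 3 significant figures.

Heat lost by zinc = heat gained by olive oil.
(377.1)(0.385)(139.3 − T) = (682.2)(2.01)(T − 33.7)
145.1835 (139.3 − T) = 1371.222 (T − 33.7)
20224 − 145.1835 T = 1371.222 T − 46210
66434 = 1516.4055 T
T = 43.81 °C

T_f = 43.8 °C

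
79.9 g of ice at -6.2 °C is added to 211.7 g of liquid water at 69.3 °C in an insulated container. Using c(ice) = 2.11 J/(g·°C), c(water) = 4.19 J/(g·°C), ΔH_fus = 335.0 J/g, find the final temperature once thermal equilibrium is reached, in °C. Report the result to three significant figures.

T_f = 27.5 °C

Heat to bring ice to 0 °C and melt it: q₁ = 79.9×2.11×6.2 + 79.9×335.0 = 27812 J
Heat the water can supply cooling to 0 °C: 211.7×4.19×69.3 = 61470.7 J > q₁, so all ice melts.
Energy balance: 211.7×4.19×(69.3 − T) = 27812 + 79.9×4.19×(T − 0)
887.023(69.3 − T) = 27812 + 334.781 T
61470.7 − 27812 = 1221.804 T
T = 33658.7 / 1221.804 = 27.548 °C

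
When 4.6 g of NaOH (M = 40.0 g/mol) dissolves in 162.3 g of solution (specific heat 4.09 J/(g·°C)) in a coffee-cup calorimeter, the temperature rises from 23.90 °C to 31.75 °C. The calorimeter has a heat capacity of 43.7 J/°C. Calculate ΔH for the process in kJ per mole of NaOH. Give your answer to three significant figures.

|ΔT| = |31.75 − 23.90| = 7.85 °C
|q_surr| = (162.3 × 4.09 + 43.7) × 7.85 = 707.507 × 7.85 = 5554 J
n(NaOH) = 4.6 / 40.0 = 0.1150 mol
Temperature rose, so q_rxn = −|q_surr| = -5.554 kJ
ΔH = q_rxn / n = -48.30 kJ/mol

ΔH = -48.3 kJ/mol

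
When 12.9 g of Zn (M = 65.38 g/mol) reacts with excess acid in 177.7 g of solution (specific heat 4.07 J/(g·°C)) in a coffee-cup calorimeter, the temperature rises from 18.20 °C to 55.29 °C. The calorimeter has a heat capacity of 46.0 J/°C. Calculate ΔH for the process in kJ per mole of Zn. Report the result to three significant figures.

ΔH = -145 kJ/mol

|ΔT| = |55.29 − 18.20| = 37.09 °C
|q_surr| = (177.7 × 4.07 + 46.0) × 37.09 = 769.239 × 37.09 = 28530 J
n(Zn) = 12.9 / 65.38 = 0.1973 mol
Temperature rose, so q_rxn = −|q_surr| = -28.53 kJ
ΔH = q_rxn / n = -144.6 kJ/mol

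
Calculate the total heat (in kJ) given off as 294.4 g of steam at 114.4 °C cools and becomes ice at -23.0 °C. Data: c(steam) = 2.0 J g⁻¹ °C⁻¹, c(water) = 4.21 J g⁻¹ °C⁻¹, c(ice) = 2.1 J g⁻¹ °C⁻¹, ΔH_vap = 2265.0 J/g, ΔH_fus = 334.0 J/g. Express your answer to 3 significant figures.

q = 912 kJ

q1 (cool steam 114.4→100 °C): 294.4 × 2.0 × 14.4 = 8479 J
q2 (condense at 100 °C): 294.4 × 2265.0 = 666816 J
q3 (cool water 100→0 °C): 294.4 × 4.21 × 100.0 = 123942 J
q4 (freeze at 0 °C): 294.4 × 334.0 = 98330 J
q5 (cool ice 0→-23.0 °C): 294.4 × 2.1 × 23.0 = 14220 J
Total: 8479 + 666816 + 123942 + 98330 + 14220 = 911787 J = 912 kJ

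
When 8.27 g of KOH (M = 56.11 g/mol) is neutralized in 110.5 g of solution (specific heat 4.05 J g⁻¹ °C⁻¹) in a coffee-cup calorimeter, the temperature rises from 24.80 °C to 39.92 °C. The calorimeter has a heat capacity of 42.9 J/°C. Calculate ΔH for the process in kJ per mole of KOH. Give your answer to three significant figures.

|ΔT| = |39.92 − 24.80| = 15.12 °C
|q_surr| = (110.5 × 4.05 + 42.9) × 15.12 = 490.425 × 15.12 = 7415 J
n(KOH) = 8.27 / 56.11 = 0.1474 mol
Temperature rose, so q_rxn = −|q_surr| = -7.415 kJ
ΔH = q_rxn / n = -50.31 kJ/mol

ΔH = -50.3 kJ/mol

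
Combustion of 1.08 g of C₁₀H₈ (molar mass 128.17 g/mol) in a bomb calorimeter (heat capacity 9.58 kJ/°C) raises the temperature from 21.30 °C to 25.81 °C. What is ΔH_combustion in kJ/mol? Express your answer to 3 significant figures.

ΔH = -5130 kJ/mol

ΔT = 25.81 − 21.30 = 4.51 °C
q_cal = C_cal × ΔT = 9.58 × 4.51 = 43.2058 kJ
n = 1.08 / 128.17 = 0.008426 mol
q_rxn = −q_cal = -43.2058 kJ
ΔH = -43.2058 / 0.008426 = -5128 kJ/mol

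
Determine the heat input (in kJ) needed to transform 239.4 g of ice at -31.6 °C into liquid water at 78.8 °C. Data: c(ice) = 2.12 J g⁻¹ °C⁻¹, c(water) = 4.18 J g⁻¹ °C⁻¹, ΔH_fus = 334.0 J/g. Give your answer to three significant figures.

q1 (heat ice -31.6→0.0 °C): 239.4 × 2.12 × 31.6 = 16038 J
q2 (melt at 0 °C): 239.4 × 334.0 = 79960 J
q3 (heat water 0.0→78.8 °C): 239.4 × 4.18 × 78.8 = 78855 J
Total: 16038 + 79960 + 78855 = 174853 J = 175 kJ

q = 175 kJ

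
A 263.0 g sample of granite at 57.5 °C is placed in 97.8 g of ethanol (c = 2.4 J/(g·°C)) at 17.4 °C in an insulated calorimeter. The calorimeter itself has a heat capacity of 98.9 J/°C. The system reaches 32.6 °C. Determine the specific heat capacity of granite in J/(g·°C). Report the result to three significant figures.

c = 0.774 J/(g·°C)

q_gained = (97.8 × 2.4 + 98.9) × (32.6 − 17.4) = 5071 J
q_lost = 263.0 × c × (57.5 − 32.6) = 6548.7 c
Set equal: c = 5071 / 6548.7 = 0.774 J/(g·°C)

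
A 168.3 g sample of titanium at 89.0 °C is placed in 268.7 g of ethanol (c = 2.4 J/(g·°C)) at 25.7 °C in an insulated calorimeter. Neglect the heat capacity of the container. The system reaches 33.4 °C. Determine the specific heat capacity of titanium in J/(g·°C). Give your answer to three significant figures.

q_gained = (268.7 × 2.4) × (33.4 − 25.7) = 4966 J
q_lost = 168.3 × c × (89.0 − 33.4) = 9357.48 c
Set equal: c = 4966 / 9357.48 = 0.531 J/(g·°C)

c = 0.531 J/(g·°C)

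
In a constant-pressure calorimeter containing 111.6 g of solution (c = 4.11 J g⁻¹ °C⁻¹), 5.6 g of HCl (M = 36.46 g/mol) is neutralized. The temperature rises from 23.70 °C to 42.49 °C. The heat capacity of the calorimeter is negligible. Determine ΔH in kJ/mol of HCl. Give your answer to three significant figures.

ΔH = -56.1 kJ/mol

|ΔT| = |42.49 − 23.70| = 18.79 °C
|q_surr| = (111.6 × 4.11) × 18.79 = 458.676 × 18.79 = 8619 J
n(HCl) = 5.6 / 36.46 = 0.1536 mol
Temperature rose, so q_rxn = −|q_surr| = -8.619 kJ
ΔH = q_rxn / n = -56.11 kJ/mol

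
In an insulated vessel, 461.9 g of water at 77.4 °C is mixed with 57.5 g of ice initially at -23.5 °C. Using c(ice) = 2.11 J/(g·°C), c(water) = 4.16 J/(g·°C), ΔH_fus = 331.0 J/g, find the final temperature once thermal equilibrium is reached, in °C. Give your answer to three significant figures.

T_f = 58.7 °C

Heat to bring ice to 0 °C and melt it: q₁ = 57.5×2.11×23.5 + 57.5×331.0 = 21884 J
Heat the water can supply cooling to 0 °C: 461.9×4.16×77.4 = 148724 J > q₁, so all ice melts.
Energy balance: 461.9×4.16×(77.4 − T) = 21884 + 57.5×4.16×(T − 0)
1921.504(77.4 − T) = 21884 + 239.2 T
148724 − 21884 = 2160.704 T
T = 126840 / 2160.704 = 58.70 °C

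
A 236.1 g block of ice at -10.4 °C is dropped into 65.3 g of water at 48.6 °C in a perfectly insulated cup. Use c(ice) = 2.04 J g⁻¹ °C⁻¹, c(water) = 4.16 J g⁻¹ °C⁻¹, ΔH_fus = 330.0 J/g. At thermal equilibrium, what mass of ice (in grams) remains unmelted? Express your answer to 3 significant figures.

m_ice remaining = 211 g

Heat to warm all ice to 0 °C: 236.1×2.04×10.4 = 5009.1 J
Heat released by water cooling to 0 °C: 65.3×4.16×48.6 = 13202 J
13202 J < 5009.1 + 236.1×330.0 = 82922.1 J, so not all ice melts; final T = 0 °C.
Heat left for melting: 13202 − 5009.1 = 8192.9 J
Mass melted = 8192.9 / 330.0 = 24.83 g
Ice remaining = 236.1 − 24.83 = 211.27 g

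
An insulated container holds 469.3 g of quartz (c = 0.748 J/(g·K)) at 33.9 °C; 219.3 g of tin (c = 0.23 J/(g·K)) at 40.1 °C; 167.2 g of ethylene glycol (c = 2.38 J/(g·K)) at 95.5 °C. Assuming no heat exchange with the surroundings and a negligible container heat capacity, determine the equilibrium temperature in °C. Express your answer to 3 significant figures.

T_f = 65.0 °C

Σ mᵢcᵢ(T − Tᵢ) = 0  ⇒  T = Σ mᵢcᵢTᵢ / Σ mᵢcᵢ
Σ mᵢcᵢ = 469.3×0.748 + 219.3×0.23 + 167.2×2.38 = 799.4114
Σ mᵢcᵢTᵢ = 351.0364×33.9 + 50.439×40.1 + 397.936×95.5 = 51926
T = 51926 / 799.4114 = 64.96 °C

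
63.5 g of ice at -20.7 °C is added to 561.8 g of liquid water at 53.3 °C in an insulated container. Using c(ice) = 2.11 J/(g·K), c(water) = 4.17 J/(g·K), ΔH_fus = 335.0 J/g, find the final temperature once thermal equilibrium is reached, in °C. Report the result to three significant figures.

Heat to bring ice to 0 °C and melt it: q₁ = 63.5×2.11×20.7 + 63.5×335.0 = 24046 J
Heat the water can supply cooling to 0 °C: 561.8×4.17×53.3 = 124866 J > q₁, so all ice melts.
Energy balance: 561.8×4.17×(53.3 − T) = 24046 + 63.5×4.17×(T − 0)
2342.706(53.3 − T) = 24046 + 264.795 T
124866 − 24046 = 2607.501 T
T = 100820 / 2607.501 = 38.67 °C

T_f = 38.7 °C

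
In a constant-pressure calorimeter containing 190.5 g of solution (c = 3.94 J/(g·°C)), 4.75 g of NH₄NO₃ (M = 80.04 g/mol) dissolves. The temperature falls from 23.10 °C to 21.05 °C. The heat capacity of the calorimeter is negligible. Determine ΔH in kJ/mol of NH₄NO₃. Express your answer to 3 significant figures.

ΔH = 25.9 kJ/mol

|ΔT| = |21.05 − 23.10| = 2.05 °C
|q_surr| = (190.5 × 3.94) × 2.05 = 750.57 × 2.05 = 1539 J
n(NH₄NO₃) = 4.75 / 80.04 = 0.05935 mol
Temperature fell, so q_rxn = +|q_surr| = 1.539 kJ
ΔH = q_rxn / n = 25.93 kJ/mol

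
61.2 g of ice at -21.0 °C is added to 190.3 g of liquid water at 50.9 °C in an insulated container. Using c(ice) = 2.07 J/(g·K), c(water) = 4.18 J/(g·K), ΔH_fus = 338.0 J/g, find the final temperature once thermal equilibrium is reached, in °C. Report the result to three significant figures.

Heat to bring ice to 0 °C and melt it: q₁ = 61.2×2.07×21.0 + 61.2×338.0 = 23346 J
Heat the water can supply cooling to 0 °C: 190.3×4.18×50.9 = 40488.6 J > q₁, so all ice melts.
Energy balance: 190.3×4.18×(50.9 − T) = 23346 + 61.2×4.18×(T − 0)
795.454(50.9 − T) = 23346 + 255.816 T
40488.6 − 23346 = 1051.270 T
T = 17142.6 / 1051.270 = 16.31 °C

T_f = 16.3 °C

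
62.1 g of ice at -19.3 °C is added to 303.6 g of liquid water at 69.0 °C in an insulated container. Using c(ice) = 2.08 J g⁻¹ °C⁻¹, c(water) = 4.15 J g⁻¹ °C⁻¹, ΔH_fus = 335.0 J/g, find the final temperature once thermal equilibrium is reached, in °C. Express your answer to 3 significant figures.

T_f = 41.9 °C

Heat to bring ice to 0 °C and melt it: q₁ = 62.1×2.08×19.3 + 62.1×335.0 = 23296 J
Heat the water can supply cooling to 0 °C: 303.6×4.15×69.0 = 86935.9 J > q₁, so all ice melts.
Energy balance: 303.6×4.15×(69.0 − T) = 23296 + 62.1×4.15×(T − 0)
1259.94(69.0 − T) = 23296 + 257.715 T
86935.9 − 23296 = 1517.655 T
T = 63639.9 / 1517.655 = 41.93 °C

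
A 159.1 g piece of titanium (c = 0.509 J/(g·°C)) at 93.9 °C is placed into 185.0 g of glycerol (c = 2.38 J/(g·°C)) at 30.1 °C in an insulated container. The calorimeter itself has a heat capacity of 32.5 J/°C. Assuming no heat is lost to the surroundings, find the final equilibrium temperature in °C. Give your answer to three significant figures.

Heat lost by titanium = heat gained by glycerol + calorimeter.
(159.1)(0.509)(93.9 − T) = [(185.0)(2.38) + 32.5](T − 30.1)
80.9819 (93.9 − T) = 472.8 (T − 30.1)
7604.2 − 80.9819 T = 472.8 T − 14231
21835.2 = 553.7819 T
T = 39.43 °C

T_f = 39.4 °C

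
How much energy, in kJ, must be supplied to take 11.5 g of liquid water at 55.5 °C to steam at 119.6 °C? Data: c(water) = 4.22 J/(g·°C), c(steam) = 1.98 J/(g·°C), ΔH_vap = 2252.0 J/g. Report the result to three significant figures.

q1 (heat water 55.5→100.0 °C): 11.5 × 4.22 × 44.5 = 2160 J
q2 (vaporize at 100 °C): 11.5 × 2252.0 = 25898 J
q3 (heat steam 100.0→119.6 °C): 11.5 × 1.98 × 19.6 = 446 J
Total: 2160 + 25898 + 446 = 28504 J = 28.5 kJ

q = 28.5 kJ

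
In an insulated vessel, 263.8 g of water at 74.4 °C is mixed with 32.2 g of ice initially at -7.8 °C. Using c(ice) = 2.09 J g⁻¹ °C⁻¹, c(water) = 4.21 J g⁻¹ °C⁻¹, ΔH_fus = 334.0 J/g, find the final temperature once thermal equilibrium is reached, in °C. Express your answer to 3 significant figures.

Heat to bring ice to 0 °C and melt it: q₁ = 32.2×2.09×7.8 + 32.2×334.0 = 11280 J
Heat the water can supply cooling to 0 °C: 263.8×4.21×74.4 = 82628.5 J > q₁, so all ice melts.
Energy balance: 263.8×4.21×(74.4 − T) = 11280 + 32.2×4.21×(T − 0)
1110.598(74.4 − T) = 11280 + 135.562 T
82628.5 − 11280 = 1246.160 T
T = 71348.5 / 1246.160 = 57.25 °C

T_f = 57.3 °C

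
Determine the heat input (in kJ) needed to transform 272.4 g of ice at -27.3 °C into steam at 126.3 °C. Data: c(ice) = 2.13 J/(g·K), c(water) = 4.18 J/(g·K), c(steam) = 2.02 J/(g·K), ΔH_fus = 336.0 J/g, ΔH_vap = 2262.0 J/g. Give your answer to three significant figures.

q = 852 kJ

q1 (heat ice -27.3→0.0 °C): 272.4 × 2.13 × 27.3 = 15840 J
q2 (melt at 0 °C): 272.4 × 336.0 = 91526 J
q3 (heat water 0.0→100.0 °C): 272.4 × 4.18 × 100.0 = 113863 J
q4 (vaporize at 100 °C): 272.4 × 2262.0 = 616169 J
q5 (heat steam 100.0→126.3 °C): 272.4 × 2.02 × 26.3 = 14472 J
Total: 15840 + 91526 + 113863 + 616169 + 14472 = 851870 J = 852 kJ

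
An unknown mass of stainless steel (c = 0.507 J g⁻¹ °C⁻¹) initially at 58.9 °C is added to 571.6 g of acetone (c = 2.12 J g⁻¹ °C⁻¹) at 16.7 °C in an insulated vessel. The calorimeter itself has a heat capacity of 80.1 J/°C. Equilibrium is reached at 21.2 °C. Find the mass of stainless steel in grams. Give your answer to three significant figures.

m = 304 g

q_gained = (571.6 × 2.12 + 80.1) × (21.2 − 16.7) = 5814 J
q_lost = m × 0.507 × (58.9 − 21.2) = 19.1139 m
m = 5814 / 19.1139 = 304 g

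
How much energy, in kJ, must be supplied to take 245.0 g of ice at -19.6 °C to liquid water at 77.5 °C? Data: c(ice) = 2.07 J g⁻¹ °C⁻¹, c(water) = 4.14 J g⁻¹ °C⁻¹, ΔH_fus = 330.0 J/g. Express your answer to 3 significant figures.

q = 169 kJ

q1 (heat ice -19.6→0.0 °C): 245.0 × 2.07 × 19.6 = 9940 J
q2 (melt at 0 °C): 245.0 × 330.0 = 80850 J
q3 (heat water 0.0→77.5 °C): 245.0 × 4.14 × 77.5 = 78608 J
Total: 9940 + 80850 + 78608 = 169398 J = 169 kJ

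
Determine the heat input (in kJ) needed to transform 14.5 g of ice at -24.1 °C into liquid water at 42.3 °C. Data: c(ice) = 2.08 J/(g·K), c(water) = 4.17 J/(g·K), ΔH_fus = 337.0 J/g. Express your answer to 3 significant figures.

q1 (heat ice -24.1→0.0 °C): 14.5 × 2.08 × 24.1 = 727 J
q2 (melt at 0 °C): 14.5 × 337.0 = 4887 J
q3 (heat water 0.0→42.3 °C): 14.5 × 4.17 × 42.3 = 2558 J
Total: 727 + 4887 + 2558 = 8172 J = 8.17 kJ

q = 8.17 kJ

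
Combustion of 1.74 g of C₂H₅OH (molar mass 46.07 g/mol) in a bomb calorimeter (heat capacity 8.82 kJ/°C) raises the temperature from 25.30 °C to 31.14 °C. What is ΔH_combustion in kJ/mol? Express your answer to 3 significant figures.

ΔH = -1360 kJ/mol

ΔT = 31.14 − 25.30 = 5.84 °C
q_cal = C_cal × ΔT = 8.82 × 5.84 = 51.5088 kJ
n = 1.74 / 46.07 = 0.03777 mol
q_rxn = −q_cal = -51.5088 kJ
ΔH = -51.5088 / 0.03777 = -1364 kJ/mol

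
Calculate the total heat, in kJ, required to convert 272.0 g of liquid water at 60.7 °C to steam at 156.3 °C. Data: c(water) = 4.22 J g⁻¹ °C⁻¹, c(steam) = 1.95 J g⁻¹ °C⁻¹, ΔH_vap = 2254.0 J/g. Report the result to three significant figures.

q1 (heat water 60.7→100.0 °C): 272.0 × 4.22 × 39.3 = 45110 J
q2 (vaporize at 100 °C): 272.0 × 2254.0 = 613088 J
q3 (heat steam 100.0→156.3 °C): 272.0 × 1.95 × 56.3 = 29862 J
Total: 45110 + 613088 + 29862 = 688060 J = 688 kJ

q = 688 kJ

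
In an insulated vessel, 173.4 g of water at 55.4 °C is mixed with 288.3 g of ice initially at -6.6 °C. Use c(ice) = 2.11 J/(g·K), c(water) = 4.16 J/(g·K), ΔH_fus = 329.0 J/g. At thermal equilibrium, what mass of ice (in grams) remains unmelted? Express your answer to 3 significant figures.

Heat to warm all ice to 0 °C: 288.3×2.11×6.6 = 4014.9 J
Heat released by water cooling to 0 °C: 173.4×4.16×55.4 = 39962 J
39962 J < 4014.9 + 288.3×329.0 = 98865.6 J, so not all ice melts; final T = 0 °C.
Heat left for melting: 39962 − 4014.9 = 35947.1 J
Mass melted = 35947.1 / 329.0 = 109.3 g
Ice remaining = 288.3 − 109.3 = 179.0 g

m_ice remaining = 179 g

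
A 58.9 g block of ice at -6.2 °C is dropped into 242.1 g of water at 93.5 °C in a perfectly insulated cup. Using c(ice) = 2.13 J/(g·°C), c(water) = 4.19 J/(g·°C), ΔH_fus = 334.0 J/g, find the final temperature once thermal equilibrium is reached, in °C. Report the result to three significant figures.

Heat to bring ice to 0 °C and melt it: q₁ = 58.9×2.13×6.2 + 58.9×334.0 = 20450 J
Heat the water can supply cooling to 0 °C: 242.1×4.19×93.5 = 94846.3 J > q₁, so all ice melts.
Energy balance: 242.1×4.19×(93.5 − T) = 20450 + 58.9×4.19×(T − 0)
1014.399(93.5 − T) = 20450 + 246.791 T
94846.3 − 20450 = 1261.190 T
T = 74396.3 / 1261.190 = 58.99 °C

T_f = 59.0 °C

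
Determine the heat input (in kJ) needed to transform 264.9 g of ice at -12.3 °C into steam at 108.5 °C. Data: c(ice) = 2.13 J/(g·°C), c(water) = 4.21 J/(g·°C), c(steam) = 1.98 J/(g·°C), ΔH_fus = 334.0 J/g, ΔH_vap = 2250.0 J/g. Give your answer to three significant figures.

q1 (heat ice -12.3→0.0 °C): 264.9 × 2.13 × 12.3 = 6940 J
q2 (melt at 0 °C): 264.9 × 334.0 = 88477 J
q3 (heat water 0.0→100.0 °C): 264.9 × 4.21 × 100.0 = 111523 J
q4 (vaporize at 100 °C): 264.9 × 2250.0 = 596025 J
q5 (heat steam 100.0→108.5 °C): 264.9 × 1.98 × 8.5 = 4458 J
Total: 6940 + 88477 + 111523 + 596025 + 4458 = 807423 J = 807 kJ

q = 807 kJ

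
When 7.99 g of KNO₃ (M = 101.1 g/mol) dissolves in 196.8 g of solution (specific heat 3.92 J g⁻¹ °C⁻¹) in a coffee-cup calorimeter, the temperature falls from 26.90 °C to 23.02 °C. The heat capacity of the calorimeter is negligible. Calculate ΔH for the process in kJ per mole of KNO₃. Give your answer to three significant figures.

ΔH = 37.9 kJ/mol

|ΔT| = |23.02 − 26.90| = 3.88 °C
|q_surr| = (196.8 × 3.92) × 3.88 = 771.456 × 3.88 = 2993 J
n(KNO₃) = 7.99 / 101.1 = 0.07903 mol
Temperature fell, so q_rxn = +|q_surr| = 2.993 kJ
ΔH = q_rxn / n = 37.87 kJ/mol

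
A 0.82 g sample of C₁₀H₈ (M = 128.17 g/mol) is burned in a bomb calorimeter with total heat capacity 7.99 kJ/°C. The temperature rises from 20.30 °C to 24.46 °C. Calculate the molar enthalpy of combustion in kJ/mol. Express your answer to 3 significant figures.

ΔH = -5200 kJ/mol

ΔT = 24.46 − 20.30 = 4.16 °C
q_cal = C_cal × ΔT = 7.99 × 4.16 = 33.2384 kJ
n = 0.82 / 128.17 = 0.006398 mol
q_rxn = −q_cal = -33.2384 kJ
ΔH = -33.2384 / 0.006398 = -5195 kJ/mol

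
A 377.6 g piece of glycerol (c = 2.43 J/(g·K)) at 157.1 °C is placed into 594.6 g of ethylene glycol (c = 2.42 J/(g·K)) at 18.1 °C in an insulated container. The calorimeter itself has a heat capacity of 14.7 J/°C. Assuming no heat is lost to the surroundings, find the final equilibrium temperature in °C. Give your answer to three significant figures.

T_f = 71.9 °C

Heat lost by glycerol = heat gained by ethylene glycol + calorimeter.
(377.6)(2.43)(157.1 − T) = [(594.6)(2.42) + 14.7](T − 18.1)
917.568 (157.1 − T) = 1453.632 (T − 18.1)
144150 − 917.568 T = 1453.632 T − 26311
170461 = 2371.200 T
T = 71.89 °C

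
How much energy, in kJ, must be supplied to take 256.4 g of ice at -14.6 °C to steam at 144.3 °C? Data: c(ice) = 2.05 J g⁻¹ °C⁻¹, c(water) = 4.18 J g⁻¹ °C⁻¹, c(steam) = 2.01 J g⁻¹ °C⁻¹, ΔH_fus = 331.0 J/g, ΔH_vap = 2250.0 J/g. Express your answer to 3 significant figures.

q1 (heat ice -14.6→0.0 °C): 256.4 × 2.05 × 14.6 = 7674 J
q2 (melt at 0 °C): 256.4 × 331.0 = 84868 J
q3 (heat water 0.0→100.0 °C): 256.4 × 4.18 × 100.0 = 107175 J
q4 (vaporize at 100 °C): 256.4 × 2250.0 = 576900 J
q5 (heat steam 100.0→144.3 °C): 256.4 × 2.01 × 44.3 = 22831 J
Total: 7674 + 84868 + 107175 + 576900 + 22831 = 799448 J = 799 kJ

q = 799 kJ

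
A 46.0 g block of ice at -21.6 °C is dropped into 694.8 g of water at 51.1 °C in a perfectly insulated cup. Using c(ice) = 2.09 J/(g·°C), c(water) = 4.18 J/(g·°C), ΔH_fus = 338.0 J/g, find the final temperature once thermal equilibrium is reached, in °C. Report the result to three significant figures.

T_f = 42.2 °C

Heat to bring ice to 0 °C and melt it: q₁ = 46.0×2.09×21.6 + 46.0×338.0 = 17625 J
Heat the water can supply cooling to 0 °C: 694.8×4.18×51.1 = 148408 J > q₁, so all ice melts.
Energy balance: 694.8×4.18×(51.1 − T) = 17625 + 46.0×4.18×(T − 0)
2904.264(51.1 − T) = 17625 + 192.28 T
148408 − 17625 = 3096.544 T
T = 130783 / 3096.544 = 42.24 °C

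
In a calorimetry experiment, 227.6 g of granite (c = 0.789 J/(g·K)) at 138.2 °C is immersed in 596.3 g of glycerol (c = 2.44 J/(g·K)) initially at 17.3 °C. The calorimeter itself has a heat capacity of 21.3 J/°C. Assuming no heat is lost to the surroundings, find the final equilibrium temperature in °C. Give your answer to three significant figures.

Heat lost by granite = heat gained by glycerol + calorimeter.
(227.6)(0.789)(138.2 − T) = [(596.3)(2.44) + 21.3](T − 17.3)
179.5764 (138.2 − T) = 1476.272 (T − 17.3)
24817 − 179.5764 T = 1476.272 T − 25540
50357 = 1655.8484 T
T = 30.41 °C

T_f = 30.4 °C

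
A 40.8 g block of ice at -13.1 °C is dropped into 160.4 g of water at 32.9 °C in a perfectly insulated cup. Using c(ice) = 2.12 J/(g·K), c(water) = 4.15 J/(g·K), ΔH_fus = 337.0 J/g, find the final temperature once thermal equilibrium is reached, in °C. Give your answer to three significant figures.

T_f = 8.40 °C

Heat to bring ice to 0 °C and melt it: q₁ = 40.8×2.12×13.1 + 40.8×337.0 = 14883 J
Heat the water can supply cooling to 0 °C: 160.4×4.15×32.9 = 21900.2 J > q₁, so all ice melts.
Energy balance: 160.4×4.15×(32.9 − T) = 14883 + 40.8×4.15×(T − 0)
665.66(32.9 − T) = 14883 + 169.32 T
21900.2 − 14883 = 834.98 T
T = 7017.2 / 834.98 = 8.404 °C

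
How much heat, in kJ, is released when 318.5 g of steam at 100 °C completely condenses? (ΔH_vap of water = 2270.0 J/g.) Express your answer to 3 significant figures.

q = m × ΔH_vap = 318.5 × 2270.0 = 723000 J = 723 kJ

q = 723 kJ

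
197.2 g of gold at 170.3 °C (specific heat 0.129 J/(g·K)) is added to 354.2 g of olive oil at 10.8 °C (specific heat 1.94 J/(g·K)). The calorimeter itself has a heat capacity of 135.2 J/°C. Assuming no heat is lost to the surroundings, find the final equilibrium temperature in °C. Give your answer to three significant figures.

Heat lost by gold = heat gained by olive oil + calorimeter.
(197.2)(0.129)(170.3 − T) = [(354.2)(1.94) + 135.2](T − 10.8)
25.4388 (170.3 − T) = 822.348 (T − 10.8)
4332.2 − 25.4388 T = 822.348 T − 8881.4
13213.6 = 847.7868 T
T = 15.59 °C

T_f = 15.6 °C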